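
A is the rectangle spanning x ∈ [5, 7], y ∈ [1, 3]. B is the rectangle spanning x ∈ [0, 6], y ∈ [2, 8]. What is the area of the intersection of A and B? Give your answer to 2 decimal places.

1.00

|A∩B|: x∈[5,6], y∈[2,3] → 1·1 = 1.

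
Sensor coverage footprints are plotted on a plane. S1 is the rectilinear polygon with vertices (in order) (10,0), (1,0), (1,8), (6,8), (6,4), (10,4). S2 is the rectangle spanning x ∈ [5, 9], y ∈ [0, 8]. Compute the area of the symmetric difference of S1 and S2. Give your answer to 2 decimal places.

48.00

|S1| = 56, |S2| = 32, |S1∩S2| = 20.
|S1 △ S2| = |S1| + |S2| − 2·|S1∩S2| = 56 + 32 − 40 = 48.00.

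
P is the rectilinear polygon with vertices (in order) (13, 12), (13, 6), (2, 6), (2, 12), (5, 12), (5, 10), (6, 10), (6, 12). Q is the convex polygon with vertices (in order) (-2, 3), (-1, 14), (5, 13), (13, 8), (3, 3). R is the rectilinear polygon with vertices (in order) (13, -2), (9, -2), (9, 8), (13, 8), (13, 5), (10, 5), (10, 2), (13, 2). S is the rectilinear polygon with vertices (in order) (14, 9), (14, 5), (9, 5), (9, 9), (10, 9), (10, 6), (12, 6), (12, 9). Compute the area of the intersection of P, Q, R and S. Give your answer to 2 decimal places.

2.00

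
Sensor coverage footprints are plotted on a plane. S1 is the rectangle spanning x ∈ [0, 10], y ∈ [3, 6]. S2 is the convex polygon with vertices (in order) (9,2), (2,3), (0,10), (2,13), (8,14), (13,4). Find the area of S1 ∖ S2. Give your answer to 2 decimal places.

|S1| = 30, |S1∩S2| = 25.2857.
|S1 ∖ S2| = |S1| − |S1∩S2| = 30 − 25.2857 = 4.71.

4.71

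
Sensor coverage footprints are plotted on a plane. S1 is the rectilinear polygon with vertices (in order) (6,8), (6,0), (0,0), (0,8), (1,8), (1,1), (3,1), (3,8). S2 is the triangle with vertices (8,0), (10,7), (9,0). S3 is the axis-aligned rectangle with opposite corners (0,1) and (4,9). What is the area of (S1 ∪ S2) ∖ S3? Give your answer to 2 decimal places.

23.50

|S1 ∪ S2| = 37.5.
|(S1 ∪ S2) ∩ S3| = 14.
|(S1 ∪ S2) ∖ S3| = 37.5 − 14 = 23.50.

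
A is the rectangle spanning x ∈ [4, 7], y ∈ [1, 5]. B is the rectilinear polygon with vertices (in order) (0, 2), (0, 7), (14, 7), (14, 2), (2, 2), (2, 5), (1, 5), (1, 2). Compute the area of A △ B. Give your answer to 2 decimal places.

61.00

|A| = 12, |B| = 67, |A∩B| = 9.
|A △ B| = |A| + |B| − 2·|A∩B| = 12 + 67 − 18 = 61.00.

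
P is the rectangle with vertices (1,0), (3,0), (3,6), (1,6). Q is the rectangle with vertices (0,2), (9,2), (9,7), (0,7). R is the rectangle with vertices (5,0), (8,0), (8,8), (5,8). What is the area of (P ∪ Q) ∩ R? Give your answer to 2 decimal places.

15.00

The region (P ∪ Q) ∩ R is the polygon with vertices (8,7), (8,2), (5,2), (5,7).
By the shoelace formula its area is 15.00.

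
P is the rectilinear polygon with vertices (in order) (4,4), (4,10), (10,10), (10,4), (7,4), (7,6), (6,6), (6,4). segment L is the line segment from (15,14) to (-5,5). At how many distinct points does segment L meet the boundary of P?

2

The segment meets the boundary at (4,9.05), (6.111,10).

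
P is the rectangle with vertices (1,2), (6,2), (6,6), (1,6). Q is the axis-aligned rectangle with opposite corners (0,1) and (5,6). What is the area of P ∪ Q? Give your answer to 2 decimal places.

29.00

By inclusion–exclusion:
Individual areas: |P| = 20, |Q| = 25.
|P∩Q|: x∈[1,5], y∈[2,6] → 4·4 = 16.
|P ∪ Q| = 45 − 16 = 29.00.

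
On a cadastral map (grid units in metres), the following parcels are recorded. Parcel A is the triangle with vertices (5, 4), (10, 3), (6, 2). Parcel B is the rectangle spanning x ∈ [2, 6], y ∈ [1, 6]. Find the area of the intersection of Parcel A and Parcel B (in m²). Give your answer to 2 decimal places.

0.90

The intersection is the polygon with vertices (6,3.8), (6,2), (5,4).
By the shoelace formula its area is 0.90.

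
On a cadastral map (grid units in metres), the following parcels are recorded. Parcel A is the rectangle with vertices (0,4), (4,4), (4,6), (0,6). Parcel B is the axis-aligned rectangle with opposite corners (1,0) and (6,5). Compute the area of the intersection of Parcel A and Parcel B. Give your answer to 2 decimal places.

3.00

|Parcel A∩Parcel B|: x∈[1,4], y∈[4,5] → 3·1 = 3.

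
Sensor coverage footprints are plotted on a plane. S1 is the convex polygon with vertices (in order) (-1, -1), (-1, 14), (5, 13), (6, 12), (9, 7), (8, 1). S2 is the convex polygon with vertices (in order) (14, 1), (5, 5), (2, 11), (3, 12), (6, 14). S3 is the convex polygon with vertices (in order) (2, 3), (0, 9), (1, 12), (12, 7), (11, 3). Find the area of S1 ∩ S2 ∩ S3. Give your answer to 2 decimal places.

27.26

The intersection is the polygon with vertices (9,7), (8.414,3.483), (5,5), (2,11), (2.375,11.375), (7.875,8.875).
By the shoelace formula its area is 27.26.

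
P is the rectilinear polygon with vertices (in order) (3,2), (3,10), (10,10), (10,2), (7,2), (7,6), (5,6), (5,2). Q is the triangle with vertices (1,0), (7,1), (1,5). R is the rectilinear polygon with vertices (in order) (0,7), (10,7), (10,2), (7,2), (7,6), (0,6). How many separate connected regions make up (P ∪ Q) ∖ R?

2

(P ∪ Q) ∖ R splits into 2 disjoint pieces (area 21, area 21).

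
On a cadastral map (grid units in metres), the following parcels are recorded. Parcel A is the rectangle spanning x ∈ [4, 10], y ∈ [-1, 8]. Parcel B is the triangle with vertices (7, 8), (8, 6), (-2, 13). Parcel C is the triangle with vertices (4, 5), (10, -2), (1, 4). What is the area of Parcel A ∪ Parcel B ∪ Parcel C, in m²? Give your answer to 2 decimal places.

By inclusion–exclusion:
Individual areas: |Parcel A| = 54, |Parcel B| = 6.5, |Parcel C| = 13.5.
|Parcel A∩Parcel B| = 1.8571.
|Parcel A∩Parcel C| = 8.6786.
|Parcel B∩Parcel C| = 0.
|Parcel A∩Parcel B∩Parcel C| = 0.
|Parcel A ∪ Parcel B ∪ Parcel C| = 74 − 10.5357 + 0 = 63.46.

63.46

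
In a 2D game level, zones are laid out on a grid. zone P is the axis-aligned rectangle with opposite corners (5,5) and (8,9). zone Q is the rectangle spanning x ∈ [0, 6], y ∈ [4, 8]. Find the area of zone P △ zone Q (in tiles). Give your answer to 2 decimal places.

30.00

|zone P∩zone Q|: x∈[5,6], y∈[5,8] → 1·3 = 3.
|zone P △ zone Q| = |zone P| + |zone Q| − 2·|zone P∩zone Q| = 12 + 24 − 6 = 30.00.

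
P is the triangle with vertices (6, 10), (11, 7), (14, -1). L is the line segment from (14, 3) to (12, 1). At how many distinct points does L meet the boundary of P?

The segment meets the boundary at (12.316,1.316), (12.909,1.909).

2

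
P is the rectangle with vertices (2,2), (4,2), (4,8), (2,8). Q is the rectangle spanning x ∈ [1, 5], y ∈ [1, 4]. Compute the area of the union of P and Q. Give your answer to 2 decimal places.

20.00

By inclusion–exclusion:
Individual areas: |P| = 12, |Q| = 12.
|P∩Q|: x∈[2,4], y∈[2,4] → 2·2 = 4.
|P ∪ Q| = 24 − 4 = 20.00.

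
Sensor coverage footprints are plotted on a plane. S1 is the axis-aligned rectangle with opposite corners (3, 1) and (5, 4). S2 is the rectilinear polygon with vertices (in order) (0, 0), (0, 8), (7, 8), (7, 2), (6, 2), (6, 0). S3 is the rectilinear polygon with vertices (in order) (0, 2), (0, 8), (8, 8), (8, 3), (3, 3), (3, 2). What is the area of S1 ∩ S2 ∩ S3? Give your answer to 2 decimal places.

2.00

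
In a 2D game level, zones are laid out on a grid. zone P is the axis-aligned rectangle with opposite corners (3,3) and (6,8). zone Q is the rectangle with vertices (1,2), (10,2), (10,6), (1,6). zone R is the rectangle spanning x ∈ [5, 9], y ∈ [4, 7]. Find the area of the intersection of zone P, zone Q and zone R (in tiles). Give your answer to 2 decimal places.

The intersection is the polygon with vertices (6,6), (6,4), (5,4), (5,6).
By the shoelace formula its area is 2.00.

2.00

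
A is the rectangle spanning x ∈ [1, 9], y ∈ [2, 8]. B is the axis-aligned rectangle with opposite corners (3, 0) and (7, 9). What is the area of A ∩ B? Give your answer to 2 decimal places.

|A∩B|: x∈[3,7], y∈[2,8] → 4·6 = 24.

24.00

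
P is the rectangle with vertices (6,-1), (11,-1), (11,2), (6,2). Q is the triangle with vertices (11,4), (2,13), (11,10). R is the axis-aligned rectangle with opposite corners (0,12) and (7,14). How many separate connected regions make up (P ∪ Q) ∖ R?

2

(P ∪ Q) ∖ R splits into 2 disjoint pieces (area 15, area 26).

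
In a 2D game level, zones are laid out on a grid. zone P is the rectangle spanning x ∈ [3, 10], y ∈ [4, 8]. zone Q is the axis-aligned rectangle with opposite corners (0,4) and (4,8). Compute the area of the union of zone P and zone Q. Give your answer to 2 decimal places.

By inclusion–exclusion:
Individual areas: |zone P| = 28, |zone Q| = 16.
|zone P∩zone Q|: x∈[3,4], y∈[4,8] → 1·4 = 4.
|zone P ∪ zone Q| = 44 − 4 = 40.00.

40.00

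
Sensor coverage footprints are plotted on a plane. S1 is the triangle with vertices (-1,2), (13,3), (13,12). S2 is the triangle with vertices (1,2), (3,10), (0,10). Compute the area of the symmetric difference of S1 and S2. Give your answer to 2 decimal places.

74.15

|S1| = 63, |S2| = 12, |S1∩S2| = 0.4238.
|S1 △ S2| = |S1| + |S2| − 2·|S1∩S2| = 63 + 12 − 0.8476 = 74.15.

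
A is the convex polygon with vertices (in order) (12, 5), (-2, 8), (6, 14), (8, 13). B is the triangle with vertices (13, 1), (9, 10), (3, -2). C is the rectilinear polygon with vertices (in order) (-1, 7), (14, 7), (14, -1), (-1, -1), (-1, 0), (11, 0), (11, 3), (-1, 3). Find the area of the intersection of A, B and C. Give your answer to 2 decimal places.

The intersection is the polygon with vertices (7.5,7), (10.333,7), (11.14,5.184), (7.032,6.064).
By the shoelace formula its area is 4.70.

4.70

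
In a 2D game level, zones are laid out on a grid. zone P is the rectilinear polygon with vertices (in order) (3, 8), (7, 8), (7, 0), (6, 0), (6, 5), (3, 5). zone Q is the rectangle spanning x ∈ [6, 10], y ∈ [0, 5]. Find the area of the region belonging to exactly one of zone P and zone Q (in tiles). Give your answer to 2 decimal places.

27.00

|zone P| = 17, |zone Q| = 20, |zone P∩zone Q| = 5.
|zone P △ zone Q| = |zone P| + |zone Q| − 2·|zone P∩zone Q| = 17 + 20 − 10 = 27.00.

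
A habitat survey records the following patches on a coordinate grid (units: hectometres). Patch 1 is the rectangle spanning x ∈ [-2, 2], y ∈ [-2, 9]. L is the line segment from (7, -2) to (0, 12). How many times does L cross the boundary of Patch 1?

2

The segment meets the boundary at (1.5,9), (2,8).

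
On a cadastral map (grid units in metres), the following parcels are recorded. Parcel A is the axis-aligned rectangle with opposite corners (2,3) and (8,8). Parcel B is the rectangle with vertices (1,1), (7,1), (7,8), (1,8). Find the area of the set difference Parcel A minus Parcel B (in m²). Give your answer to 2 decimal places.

|Parcel A∩Parcel B|: x∈[2,7], y∈[3,8] → 5·5 = 25.
|Parcel A| = 30.
|Parcel A ∖ Parcel B| = |Parcel A| − |Parcel A∩Parcel B| = 30 − 25 = 5.00.

5.00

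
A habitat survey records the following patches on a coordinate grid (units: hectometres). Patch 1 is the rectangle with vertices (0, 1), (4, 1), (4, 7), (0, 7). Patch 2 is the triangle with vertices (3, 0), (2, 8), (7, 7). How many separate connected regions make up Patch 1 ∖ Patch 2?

Patch 1 ∖ Patch 2 splits into 2 disjoint pieces (area 0.1607, area 15).

2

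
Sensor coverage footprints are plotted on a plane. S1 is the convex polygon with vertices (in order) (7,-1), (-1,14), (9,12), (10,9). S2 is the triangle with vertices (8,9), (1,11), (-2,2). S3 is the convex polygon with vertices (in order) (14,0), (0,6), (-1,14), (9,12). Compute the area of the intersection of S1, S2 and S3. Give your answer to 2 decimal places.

16.86

The intersection is the polygon with vertices (1,11), (8,9), (3.388,5.772), (0.846,10.539).
By the shoelace formula its area is 16.86.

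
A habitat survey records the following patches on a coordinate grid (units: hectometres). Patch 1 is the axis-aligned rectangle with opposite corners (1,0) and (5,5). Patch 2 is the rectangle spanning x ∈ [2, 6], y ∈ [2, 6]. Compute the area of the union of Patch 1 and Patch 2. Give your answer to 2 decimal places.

27.00

By inclusion–exclusion:
Individual areas: |Patch 1| = 20, |Patch 2| = 16.
|Patch 1∩Patch 2|: x∈[2,5], y∈[2,5] → 3·3 = 9.
|Patch 1 ∪ Patch 2| = 36 − 9 = 27.00.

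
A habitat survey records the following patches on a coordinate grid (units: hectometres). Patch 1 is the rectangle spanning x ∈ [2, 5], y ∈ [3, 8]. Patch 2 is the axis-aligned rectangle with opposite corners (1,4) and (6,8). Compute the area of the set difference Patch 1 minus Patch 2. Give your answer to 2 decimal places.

3.00

|Patch 1∩Patch 2|: x∈[2,5], y∈[4,8] → 3·4 = 12.
|Patch 1| = 15.
|Patch 1 ∖ Patch 2| = |Patch 1| − |Patch 1∩Patch 2| = 15 − 12 = 3.00.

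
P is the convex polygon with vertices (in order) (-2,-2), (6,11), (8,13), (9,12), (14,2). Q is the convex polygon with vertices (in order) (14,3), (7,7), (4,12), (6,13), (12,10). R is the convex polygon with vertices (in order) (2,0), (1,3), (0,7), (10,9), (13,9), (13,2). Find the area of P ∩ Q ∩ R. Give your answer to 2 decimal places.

15.66

The intersection is the polygon with vertices (13,4), (13,3.571), (7,7), (6.25,8.25), (10,9), (10.5,9).
By the shoelace formula its area is 15.66.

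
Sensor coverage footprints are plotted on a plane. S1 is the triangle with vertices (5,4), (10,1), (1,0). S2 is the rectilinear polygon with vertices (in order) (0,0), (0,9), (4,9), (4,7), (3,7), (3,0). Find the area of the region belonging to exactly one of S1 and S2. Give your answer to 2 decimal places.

41.44

|S1| = 16, |S2| = 29, |S1∩S2| = 1.7778.
|S1 △ S2| = |S1| + |S2| − 2·|S1∩S2| = 16 + 29 − 3.5556 = 41.44.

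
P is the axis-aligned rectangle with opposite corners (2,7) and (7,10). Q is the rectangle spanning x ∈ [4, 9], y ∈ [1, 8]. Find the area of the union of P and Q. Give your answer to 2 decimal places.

By inclusion–exclusion:
Individual areas: |P| = 15, |Q| = 35.
|P∩Q|: x∈[4,7], y∈[7,8] → 3·1 = 3.
|P ∪ Q| = 50 − 3 = 47.00.

47.00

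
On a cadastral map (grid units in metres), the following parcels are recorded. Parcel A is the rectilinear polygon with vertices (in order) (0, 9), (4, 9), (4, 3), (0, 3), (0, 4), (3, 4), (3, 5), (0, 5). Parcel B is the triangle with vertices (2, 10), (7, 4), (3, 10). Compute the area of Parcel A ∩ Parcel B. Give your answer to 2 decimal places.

0.73

The intersection is the polygon with vertices (3.667,9), (4,8.5), (4,7.6), (2.833,9).
By the shoelace formula its area is 0.73.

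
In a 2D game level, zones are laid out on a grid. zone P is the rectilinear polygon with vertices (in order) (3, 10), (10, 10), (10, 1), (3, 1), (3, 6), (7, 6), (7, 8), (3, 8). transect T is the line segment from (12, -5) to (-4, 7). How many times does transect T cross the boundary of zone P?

The segment meets the boundary at (3,1.75), (4,1).

2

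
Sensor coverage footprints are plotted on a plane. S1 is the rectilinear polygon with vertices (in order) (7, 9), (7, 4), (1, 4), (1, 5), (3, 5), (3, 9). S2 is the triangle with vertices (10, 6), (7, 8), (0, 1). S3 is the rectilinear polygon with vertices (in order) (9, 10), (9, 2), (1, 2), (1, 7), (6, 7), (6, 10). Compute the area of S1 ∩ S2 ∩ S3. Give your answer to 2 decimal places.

The intersection is the polygon with vertices (6,4), (3,4), (6,7), (7,8), (7,4.5).
By the shoelace formula its area is 7.75.

7.75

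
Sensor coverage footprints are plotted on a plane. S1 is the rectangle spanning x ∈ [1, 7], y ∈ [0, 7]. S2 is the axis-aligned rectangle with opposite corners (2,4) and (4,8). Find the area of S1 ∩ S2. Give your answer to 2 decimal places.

|S1∩S2|: x∈[2,4], y∈[4,7] → 2·3 = 6.

6.00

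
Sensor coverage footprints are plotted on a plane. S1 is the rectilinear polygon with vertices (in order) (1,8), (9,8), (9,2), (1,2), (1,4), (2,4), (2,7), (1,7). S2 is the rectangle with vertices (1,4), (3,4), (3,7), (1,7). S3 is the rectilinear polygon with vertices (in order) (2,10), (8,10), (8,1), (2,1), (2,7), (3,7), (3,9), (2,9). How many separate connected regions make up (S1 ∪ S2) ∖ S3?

(S1 ∪ S2) ∖ S3 splits into 2 disjoint pieces (area 6, area 7).

2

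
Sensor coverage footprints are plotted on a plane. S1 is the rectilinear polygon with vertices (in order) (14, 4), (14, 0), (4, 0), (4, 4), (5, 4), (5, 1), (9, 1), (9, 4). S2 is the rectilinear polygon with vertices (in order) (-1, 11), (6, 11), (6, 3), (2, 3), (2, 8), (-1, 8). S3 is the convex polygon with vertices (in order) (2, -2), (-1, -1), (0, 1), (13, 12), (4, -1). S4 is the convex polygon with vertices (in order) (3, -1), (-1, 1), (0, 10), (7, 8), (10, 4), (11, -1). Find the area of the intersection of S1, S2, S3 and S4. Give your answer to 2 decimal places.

1.00

The intersection is the polygon with vertices (5,3), (4,3), (4,4), (5,4).
By the shoelace formula its area is 1.00.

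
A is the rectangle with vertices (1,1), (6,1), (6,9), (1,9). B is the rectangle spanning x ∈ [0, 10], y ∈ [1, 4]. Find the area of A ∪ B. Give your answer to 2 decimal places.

55.00

By inclusion–exclusion:
Individual areas: |A| = 40, |B| = 30.
|A∩B|: x∈[1,6], y∈[1,4] → 5·3 = 15.
|A ∪ B| = 70 − 15 = 55.00.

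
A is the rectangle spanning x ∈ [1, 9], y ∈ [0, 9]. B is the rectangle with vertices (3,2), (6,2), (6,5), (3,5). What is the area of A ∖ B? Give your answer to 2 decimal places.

63.00

|A∩B|: x∈[3,6], y∈[2,5] → 3·3 = 9.
|A| = 72.
|A ∖ B| = |A| − |A∩B| = 72 − 9 = 63.00.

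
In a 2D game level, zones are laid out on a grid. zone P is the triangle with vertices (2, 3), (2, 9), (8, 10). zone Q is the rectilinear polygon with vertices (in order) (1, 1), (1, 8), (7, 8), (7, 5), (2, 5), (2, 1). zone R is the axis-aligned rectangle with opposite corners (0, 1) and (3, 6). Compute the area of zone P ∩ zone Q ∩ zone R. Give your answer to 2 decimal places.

1.00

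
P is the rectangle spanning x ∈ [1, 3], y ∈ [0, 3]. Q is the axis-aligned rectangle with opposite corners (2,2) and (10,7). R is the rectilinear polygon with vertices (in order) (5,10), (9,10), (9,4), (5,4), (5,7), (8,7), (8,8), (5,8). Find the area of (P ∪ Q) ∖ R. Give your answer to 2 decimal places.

|P ∪ Q| = 45.
|(P ∪ Q) ∩ R| = 12.
|(P ∪ Q) ∖ R| = 45 − 12 = 33.00.

33.00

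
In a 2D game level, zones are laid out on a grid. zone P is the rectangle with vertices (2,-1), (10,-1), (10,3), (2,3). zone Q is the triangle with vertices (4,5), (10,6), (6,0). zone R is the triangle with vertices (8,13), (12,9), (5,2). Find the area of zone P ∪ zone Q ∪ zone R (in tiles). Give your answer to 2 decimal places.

By inclusion–exclusion:
Individual areas: |zone P| = 32, |zone Q| = 16, |zone R| = 28.
|zone P∩zone Q| = 4.8.
|zone P∩zone R| = 0.3636.
|zone Q∩zone R| = 4.5687.
|zone P∩zone Q∩zone R| = 0.3482.
|zone P ∪ zone Q ∪ zone R| = 76 − 9.7323 + 0.3482 = 66.62.

66.62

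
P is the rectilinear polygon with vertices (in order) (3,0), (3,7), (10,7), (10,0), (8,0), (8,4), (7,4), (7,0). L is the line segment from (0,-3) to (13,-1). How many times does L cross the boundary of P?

The segment lies entirely outside P and never meets its boundary.

0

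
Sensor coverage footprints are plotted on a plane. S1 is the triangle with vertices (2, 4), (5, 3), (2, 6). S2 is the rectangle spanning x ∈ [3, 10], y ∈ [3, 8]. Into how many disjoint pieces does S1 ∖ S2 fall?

1

S1 ∖ S2 is a single connected region.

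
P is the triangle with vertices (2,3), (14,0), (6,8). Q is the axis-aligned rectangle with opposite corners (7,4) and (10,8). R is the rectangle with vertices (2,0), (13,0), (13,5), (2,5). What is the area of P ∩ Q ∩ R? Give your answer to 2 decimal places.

The intersection is the polygon with vertices (7,4), (7,5), (9,5), (10,4).
By the shoelace formula its area is 2.50.

2.50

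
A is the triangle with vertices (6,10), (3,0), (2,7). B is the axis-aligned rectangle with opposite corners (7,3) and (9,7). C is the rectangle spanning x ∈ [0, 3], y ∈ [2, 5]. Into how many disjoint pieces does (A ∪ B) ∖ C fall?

(A ∪ B) ∖ C splits into 2 disjoint pieces (area 14, area 8).

2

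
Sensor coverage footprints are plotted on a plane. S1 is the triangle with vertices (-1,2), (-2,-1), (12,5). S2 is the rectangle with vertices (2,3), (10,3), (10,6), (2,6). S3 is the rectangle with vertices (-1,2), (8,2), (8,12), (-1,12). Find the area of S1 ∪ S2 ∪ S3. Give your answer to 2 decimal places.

By inclusion–exclusion:
Individual areas: |S1| = 18, |S2| = 24, |S3| = 90.
|S1∩S2| = 3.6044.
|S1∩S3| = 7.4176.
|S2∩S3|: x∈[2,8], y∈[3,6] → 6·3 = 18.
|S1∩S2∩S3| = 2.4176.
|S1 ∪ S2 ∪ S3| = 132 − 29.022 + 2.4176 = 105.40.

105.40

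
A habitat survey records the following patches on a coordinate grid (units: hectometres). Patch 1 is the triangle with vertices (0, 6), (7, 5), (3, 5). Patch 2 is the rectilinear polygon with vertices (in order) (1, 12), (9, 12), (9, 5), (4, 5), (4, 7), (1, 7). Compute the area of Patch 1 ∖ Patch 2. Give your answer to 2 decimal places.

|Patch 1| = 2, |Patch 1∩Patch 2| = 0.6429.
|Patch 1 ∖ Patch 2| = |Patch 1| − |Patch 1∩Patch 2| = 2 − 0.6429 = 1.36.

1.36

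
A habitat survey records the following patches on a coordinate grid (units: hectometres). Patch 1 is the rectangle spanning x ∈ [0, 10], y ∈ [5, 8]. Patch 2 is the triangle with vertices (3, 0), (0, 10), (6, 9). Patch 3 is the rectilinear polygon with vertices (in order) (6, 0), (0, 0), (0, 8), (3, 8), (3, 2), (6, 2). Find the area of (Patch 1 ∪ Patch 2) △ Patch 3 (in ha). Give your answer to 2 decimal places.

49.32

|Patch 1 ∪ Patch 2| = 46.15.
|(Patch 1 ∪ Patch 2) ∩ Patch 3| = 13.4167.
|(Patch 1 ∪ Patch 2) △ Patch 3| = 46.15 + 30 − 26.8333 = 49.32.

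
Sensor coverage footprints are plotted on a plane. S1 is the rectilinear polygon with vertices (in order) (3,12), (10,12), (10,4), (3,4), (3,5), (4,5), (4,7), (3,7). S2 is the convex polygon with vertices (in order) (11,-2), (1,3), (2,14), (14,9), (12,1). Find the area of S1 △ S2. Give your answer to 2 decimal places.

|S1| = 54, |S2| = 132, |S1∩S2| = 51.8667.
|S1 △ S2| = |S1| + |S2| − 2·|S1∩S2| = 54 + 132 − 103.7333 = 82.27.

82.27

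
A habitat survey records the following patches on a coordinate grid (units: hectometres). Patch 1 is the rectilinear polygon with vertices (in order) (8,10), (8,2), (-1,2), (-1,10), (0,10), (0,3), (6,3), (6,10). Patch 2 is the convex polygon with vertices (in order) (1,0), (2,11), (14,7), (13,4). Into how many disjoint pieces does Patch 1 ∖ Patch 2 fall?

3

Patch 1 ∖ Patch 2 splits into 3 disjoint pieces (area 1.3333, area 0.1667, area 9.2273).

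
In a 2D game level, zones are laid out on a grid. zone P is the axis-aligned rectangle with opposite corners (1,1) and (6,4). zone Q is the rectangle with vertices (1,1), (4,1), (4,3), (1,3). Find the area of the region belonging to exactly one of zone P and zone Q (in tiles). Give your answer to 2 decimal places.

9.00

|zone P∩zone Q|: x∈[1,4], y∈[1,3] → 3·2 = 6.
|zone P △ zone Q| = |zone P| + |zone Q| − 2·|zone P∩zone Q| = 15 + 6 − 12 = 9.00.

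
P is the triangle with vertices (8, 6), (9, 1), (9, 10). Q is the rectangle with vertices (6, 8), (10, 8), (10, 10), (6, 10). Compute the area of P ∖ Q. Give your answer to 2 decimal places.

|P| = 4.5, |P∩Q| = 0.5.
|P ∖ Q| = |P| − |P∩Q| = 4.5 − 0.5 = 4.00.

4.00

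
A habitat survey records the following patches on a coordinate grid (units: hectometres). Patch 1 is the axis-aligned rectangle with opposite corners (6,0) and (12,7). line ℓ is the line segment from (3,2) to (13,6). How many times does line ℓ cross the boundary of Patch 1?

2

The segment meets the boundary at (12,5.6), (6,3.2).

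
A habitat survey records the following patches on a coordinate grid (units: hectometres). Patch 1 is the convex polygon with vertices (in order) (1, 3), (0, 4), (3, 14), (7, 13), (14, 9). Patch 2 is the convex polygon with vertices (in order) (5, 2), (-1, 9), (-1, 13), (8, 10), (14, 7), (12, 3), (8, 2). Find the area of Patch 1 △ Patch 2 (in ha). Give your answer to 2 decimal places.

|Patch 1| = 76.5, |Patch 2| = 95.5, |Patch 1∩Patch 2| = 45.7583.
|Patch 1 △ Patch 2| = |Patch 1| + |Patch 2| − 2·|Patch 1∩Patch 2| = 76.5 + 95.5 − 91.5167 = 80.48.

80.48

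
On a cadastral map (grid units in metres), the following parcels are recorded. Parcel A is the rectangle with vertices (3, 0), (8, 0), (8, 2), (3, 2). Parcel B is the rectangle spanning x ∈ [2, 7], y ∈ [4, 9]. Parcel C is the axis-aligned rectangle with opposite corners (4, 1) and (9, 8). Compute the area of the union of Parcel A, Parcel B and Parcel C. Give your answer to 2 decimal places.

By inclusion–exclusion:
Individual areas: |Parcel A| = 10, |Parcel B| = 25, |Parcel C| = 35.
|Parcel A∩Parcel B| = 0 (no overlap).
|Parcel A∩Parcel C|: x∈[4,8], y∈[1,2] → 4·1 = 4.
|Parcel B∩Parcel C|: x∈[4,7], y∈[4,8] → 3·4 = 12.
|Parcel A∩Parcel B∩Parcel C| = 0.
|Parcel A ∪ Parcel B ∪ Parcel C| = 70 − 16 + 0 = 54.00.

54.00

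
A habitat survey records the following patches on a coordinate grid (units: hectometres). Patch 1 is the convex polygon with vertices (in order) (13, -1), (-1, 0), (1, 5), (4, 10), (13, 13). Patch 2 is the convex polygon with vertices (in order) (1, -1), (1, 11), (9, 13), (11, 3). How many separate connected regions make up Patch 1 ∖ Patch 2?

2

Patch 1 ∖ Patch 2 splits into 2 disjoint pieces (area 51.1364, area 5.1429).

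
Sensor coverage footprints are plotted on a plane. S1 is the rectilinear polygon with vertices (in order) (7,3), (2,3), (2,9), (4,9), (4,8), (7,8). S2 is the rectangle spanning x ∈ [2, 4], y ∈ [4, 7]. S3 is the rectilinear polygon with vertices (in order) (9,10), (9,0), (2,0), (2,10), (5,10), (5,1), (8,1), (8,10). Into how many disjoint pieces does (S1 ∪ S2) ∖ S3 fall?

(S1 ∪ S2) ∖ S3 is a single connected region.

1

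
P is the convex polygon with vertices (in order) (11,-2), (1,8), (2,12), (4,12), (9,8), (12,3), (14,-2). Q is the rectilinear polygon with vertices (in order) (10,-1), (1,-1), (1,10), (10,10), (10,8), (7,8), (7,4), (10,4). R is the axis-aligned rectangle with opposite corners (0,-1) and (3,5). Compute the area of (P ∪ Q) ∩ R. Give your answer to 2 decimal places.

12.00

The region (P ∪ Q) ∩ R is the polygon with vertices (1,-1), (1,5), (3,5), (3,-1).
By the shoelace formula its area is 12.00.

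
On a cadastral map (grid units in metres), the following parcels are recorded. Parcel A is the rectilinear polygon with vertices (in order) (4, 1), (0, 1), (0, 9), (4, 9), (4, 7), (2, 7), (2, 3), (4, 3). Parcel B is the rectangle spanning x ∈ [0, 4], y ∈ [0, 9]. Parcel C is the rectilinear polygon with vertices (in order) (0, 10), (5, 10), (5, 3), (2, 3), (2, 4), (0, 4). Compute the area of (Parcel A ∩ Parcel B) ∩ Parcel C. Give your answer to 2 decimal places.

|Parcel A ∩ Parcel B| = 24.
|(Parcel A ∩ Parcel B) ∩ Parcel C| = 14.00.

14.00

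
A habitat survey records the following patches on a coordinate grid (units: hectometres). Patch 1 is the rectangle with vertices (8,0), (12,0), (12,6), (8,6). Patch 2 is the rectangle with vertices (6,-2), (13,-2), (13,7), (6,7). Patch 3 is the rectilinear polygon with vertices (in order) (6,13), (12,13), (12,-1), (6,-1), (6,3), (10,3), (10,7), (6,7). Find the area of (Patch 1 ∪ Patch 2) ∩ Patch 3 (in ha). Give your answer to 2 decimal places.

|Patch 1 ∪ Patch 2| = 63.
|(Patch 1 ∪ Patch 2) ∩ Patch 3| = 32.00.

32.00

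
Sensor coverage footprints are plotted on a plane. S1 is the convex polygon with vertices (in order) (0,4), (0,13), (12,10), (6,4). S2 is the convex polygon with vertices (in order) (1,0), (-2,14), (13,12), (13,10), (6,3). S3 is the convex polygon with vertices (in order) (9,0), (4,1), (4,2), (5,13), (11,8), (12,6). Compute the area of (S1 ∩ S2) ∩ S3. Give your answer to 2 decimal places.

29.05

The region (S1 ∩ S2) ∩ S3 is the polygon with vertices (7.143,11.214), (10.454,8.454), (6,4), (4.182,4), (4.889,11.778).
By the shoelace formula its area is 29.05.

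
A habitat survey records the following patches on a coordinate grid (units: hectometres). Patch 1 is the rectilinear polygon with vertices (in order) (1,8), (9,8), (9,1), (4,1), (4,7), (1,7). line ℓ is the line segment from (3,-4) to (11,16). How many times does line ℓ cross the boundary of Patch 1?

The segment meets the boundary at (7.8,8), (5,1).

2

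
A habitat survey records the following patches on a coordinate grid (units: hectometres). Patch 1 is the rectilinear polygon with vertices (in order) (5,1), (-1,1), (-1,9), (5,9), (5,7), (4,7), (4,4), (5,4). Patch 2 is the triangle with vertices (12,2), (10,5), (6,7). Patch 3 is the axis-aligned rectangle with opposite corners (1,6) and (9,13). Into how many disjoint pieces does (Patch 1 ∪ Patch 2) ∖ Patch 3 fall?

2

(Patch 1 ∪ Patch 2) ∖ Patch 3 splits into 2 disjoint pieces (area 34, area 3.6).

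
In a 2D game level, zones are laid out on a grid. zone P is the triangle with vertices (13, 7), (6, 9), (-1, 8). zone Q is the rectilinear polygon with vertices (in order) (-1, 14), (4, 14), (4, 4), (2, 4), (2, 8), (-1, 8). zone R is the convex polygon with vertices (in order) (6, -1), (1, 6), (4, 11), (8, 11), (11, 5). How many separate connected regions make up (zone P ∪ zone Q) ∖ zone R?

(zone P ∪ zone Q) ∖ zone R splits into 3 disjoint pieces (area 1.1667, area 0.1286, area 27.6548).

3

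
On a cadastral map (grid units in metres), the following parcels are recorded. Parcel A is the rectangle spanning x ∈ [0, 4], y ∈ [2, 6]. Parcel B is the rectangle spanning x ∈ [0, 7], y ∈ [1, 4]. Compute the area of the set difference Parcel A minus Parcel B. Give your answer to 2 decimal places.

|Parcel A∩Parcel B|: x∈[0,4], y∈[2,4] → 4·2 = 8.
|Parcel A| = 16.
|Parcel A ∖ Parcel B| = |Parcel A| − |Parcel A∩Parcel B| = 16 − 8 = 8.00.

8.00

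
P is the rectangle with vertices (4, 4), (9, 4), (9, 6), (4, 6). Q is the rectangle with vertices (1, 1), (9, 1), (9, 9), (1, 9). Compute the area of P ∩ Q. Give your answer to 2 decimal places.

|P∩Q|: x∈[4,9], y∈[4,6] → 5·2 = 10.

10.00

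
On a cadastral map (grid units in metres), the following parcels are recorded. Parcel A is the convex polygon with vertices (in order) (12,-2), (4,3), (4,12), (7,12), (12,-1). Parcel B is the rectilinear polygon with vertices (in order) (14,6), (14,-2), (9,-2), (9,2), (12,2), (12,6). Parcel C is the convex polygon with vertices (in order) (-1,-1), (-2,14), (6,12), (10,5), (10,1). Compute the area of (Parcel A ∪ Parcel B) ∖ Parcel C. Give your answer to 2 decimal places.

31.07

|Parcel A ∪ Parcel B| = 80.0433.
|(Parcel A ∪ Parcel B) ∩ Parcel C| = 48.9756.
|(Parcel A ∪ Parcel B) ∖ Parcel C| = 80.0433 − 48.9756 = 31.07.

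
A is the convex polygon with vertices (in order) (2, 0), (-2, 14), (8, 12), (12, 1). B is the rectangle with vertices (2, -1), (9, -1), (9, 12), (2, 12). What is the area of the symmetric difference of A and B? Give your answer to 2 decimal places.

|A| = 123, |B| = 91, |A∩B| = 80.175.
|A △ B| = |A| + |B| − 2·|A∩B| = 123 + 91 − 160.35 = 53.65.

53.65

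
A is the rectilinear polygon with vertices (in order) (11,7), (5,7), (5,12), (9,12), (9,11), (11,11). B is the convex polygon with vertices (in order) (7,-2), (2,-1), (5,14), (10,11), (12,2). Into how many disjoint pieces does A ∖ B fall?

2

A ∖ B splits into 2 disjoint pieces (area 2.2222, area 0.1333).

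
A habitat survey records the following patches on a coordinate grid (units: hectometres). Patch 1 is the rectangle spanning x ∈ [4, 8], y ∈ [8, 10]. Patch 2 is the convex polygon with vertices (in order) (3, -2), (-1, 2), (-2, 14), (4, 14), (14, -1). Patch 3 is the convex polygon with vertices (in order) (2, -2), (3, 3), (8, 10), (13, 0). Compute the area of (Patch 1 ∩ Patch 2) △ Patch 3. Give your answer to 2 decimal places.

74.19

|Patch 1 ∩ Patch 2| = 6.6667.
|(Patch 1 ∩ Patch 2) ∩ Patch 3| = 0.7389.
|(Patch 1 ∩ Patch 2) △ Patch 3| = 6.6667 + 69 − 1.4778 = 74.19.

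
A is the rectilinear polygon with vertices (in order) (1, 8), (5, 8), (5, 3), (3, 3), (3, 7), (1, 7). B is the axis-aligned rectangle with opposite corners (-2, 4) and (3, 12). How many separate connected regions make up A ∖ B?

A ∖ B is a single connected region.

1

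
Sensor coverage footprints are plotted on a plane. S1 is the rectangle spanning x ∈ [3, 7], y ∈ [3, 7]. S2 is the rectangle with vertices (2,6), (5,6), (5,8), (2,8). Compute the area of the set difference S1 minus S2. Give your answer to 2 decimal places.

14.00

|S1∩S2|: x∈[3,5], y∈[6,7] → 2·1 = 2.
|S1| = 16.
|S1 ∖ S2| = |S1| − |S1∩S2| = 16 − 2 = 14.00.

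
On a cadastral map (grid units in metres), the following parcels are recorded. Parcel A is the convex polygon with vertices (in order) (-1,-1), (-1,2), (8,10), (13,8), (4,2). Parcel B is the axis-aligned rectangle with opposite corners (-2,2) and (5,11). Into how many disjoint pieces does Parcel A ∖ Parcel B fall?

2

Parcel A ∖ Parcel B splits into 2 disjoint pieces (area 7.5, area 28.3333).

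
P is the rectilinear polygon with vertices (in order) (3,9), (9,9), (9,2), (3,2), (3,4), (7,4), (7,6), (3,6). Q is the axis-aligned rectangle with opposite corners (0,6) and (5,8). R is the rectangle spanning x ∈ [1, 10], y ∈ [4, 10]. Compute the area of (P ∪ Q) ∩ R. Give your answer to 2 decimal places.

26.00

|P ∪ Q| = 40.
|(P ∪ Q) ∩ R| = 26.00.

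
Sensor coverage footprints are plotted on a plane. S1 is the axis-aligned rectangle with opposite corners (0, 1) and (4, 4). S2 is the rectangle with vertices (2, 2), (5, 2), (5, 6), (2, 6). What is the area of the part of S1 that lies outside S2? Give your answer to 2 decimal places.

8.00

|S1∩S2|: x∈[2,4], y∈[2,4] → 2·2 = 4.
|S1| = 12.
|S1 ∖ S2| = |S1| − |S1∩S2| = 12 − 4 = 8.00.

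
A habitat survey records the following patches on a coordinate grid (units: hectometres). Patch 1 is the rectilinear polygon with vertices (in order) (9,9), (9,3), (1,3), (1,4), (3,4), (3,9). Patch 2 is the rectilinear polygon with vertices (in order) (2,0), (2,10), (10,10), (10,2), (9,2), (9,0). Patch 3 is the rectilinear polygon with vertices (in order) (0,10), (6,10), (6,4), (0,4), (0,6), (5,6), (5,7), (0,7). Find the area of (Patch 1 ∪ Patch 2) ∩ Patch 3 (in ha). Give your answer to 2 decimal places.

21.00

|Patch 1 ∪ Patch 2| = 79.
|(Patch 1 ∪ Patch 2) ∩ Patch 3| = 21.00.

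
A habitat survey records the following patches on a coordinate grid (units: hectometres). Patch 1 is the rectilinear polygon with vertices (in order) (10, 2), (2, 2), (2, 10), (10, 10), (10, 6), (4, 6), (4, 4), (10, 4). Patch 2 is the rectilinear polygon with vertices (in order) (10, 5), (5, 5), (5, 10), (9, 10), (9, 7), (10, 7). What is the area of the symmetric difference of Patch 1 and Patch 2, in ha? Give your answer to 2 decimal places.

|Patch 1| = 52, |Patch 2| = 22, |Patch 1∩Patch 2| = 17.
|Patch 1 △ Patch 2| = |Patch 1| + |Patch 2| − 2·|Patch 1∩Patch 2| = 52 + 22 − 34 = 40.00.

40.00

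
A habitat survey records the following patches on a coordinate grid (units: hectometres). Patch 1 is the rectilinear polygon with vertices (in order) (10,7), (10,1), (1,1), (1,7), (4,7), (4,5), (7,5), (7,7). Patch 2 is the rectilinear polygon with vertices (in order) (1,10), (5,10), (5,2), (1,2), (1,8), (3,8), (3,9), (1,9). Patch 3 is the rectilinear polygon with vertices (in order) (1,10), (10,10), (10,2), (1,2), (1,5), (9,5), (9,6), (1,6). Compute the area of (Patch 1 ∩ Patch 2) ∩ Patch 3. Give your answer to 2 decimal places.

15.00

|Patch 1 ∩ Patch 2| = 18.
|(Patch 1 ∩ Patch 2) ∩ Patch 3| = 15.00.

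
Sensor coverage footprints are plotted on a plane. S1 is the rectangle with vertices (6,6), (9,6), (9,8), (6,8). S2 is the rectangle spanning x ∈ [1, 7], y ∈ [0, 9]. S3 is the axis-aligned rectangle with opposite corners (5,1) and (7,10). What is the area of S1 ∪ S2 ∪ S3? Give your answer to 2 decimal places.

60.00

By inclusion–exclusion:
Individual areas: |S1| = 6, |S2| = 54, |S3| = 18.
|S1∩S2|: x∈[6,7], y∈[6,8] → 1·2 = 2.
|S1∩S3|: x∈[6,7], y∈[6,8] → 1·2 = 2.
|S2∩S3|: x∈[5,7], y∈[1,9] → 2·8 = 16.
|S1∩S2∩S3| = 2.
|S1 ∪ S2 ∪ S3| = 78 − 20 + 2 = 60.00.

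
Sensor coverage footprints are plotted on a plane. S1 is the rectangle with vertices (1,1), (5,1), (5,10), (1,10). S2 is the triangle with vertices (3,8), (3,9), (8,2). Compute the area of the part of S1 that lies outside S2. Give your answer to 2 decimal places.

34.40

|S1| = 36, |S1∩S2| = 1.6.
|S1 ∖ S2| = |S1| − |S1∩S2| = 36 − 1.6 = 34.40.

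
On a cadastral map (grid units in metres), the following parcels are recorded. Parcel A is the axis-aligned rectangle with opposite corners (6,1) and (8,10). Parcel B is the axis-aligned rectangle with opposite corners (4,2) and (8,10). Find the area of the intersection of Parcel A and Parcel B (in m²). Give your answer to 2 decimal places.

16.00

|Parcel A∩Parcel B|: x∈[6,8], y∈[2,10] → 2·8 = 16.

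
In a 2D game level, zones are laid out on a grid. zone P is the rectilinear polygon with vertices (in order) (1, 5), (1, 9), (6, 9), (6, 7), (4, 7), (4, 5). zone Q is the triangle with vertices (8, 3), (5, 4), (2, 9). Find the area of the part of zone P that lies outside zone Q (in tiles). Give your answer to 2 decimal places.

|zone P| = 16, |zone P∩zone Q| = 1.3333.
|zone P ∖ zone Q| = |zone P| − |zone P∩zone Q| = 16 − 1.3333 = 14.67.

14.67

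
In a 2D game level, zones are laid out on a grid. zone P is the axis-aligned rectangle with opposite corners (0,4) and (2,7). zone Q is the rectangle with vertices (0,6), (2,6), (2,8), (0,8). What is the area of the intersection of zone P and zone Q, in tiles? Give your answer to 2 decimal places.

|zone P∩zone Q|: x∈[0,2], y∈[6,7] → 2·1 = 2.

2.00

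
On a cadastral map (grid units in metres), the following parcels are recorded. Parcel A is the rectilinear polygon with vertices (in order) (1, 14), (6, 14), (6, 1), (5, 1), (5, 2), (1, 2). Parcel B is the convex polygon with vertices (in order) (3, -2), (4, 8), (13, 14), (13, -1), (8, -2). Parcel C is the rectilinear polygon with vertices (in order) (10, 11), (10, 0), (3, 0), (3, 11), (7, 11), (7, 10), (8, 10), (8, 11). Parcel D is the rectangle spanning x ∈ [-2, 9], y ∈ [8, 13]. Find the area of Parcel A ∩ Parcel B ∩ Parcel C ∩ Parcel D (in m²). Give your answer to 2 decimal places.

The intersection is the polygon with vertices (6,9.333), (6,8), (4,8).
By the shoelace formula its area is 1.33.

1.33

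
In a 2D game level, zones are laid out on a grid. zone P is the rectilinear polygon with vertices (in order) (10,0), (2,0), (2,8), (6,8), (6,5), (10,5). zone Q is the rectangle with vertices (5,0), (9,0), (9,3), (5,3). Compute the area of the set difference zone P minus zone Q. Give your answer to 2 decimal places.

40.00

|zone P| = 52, |zone P∩zone Q| = 12.
|zone P ∖ zone Q| = |zone P| − |zone P∩zone Q| = 52 − 12 = 40.00.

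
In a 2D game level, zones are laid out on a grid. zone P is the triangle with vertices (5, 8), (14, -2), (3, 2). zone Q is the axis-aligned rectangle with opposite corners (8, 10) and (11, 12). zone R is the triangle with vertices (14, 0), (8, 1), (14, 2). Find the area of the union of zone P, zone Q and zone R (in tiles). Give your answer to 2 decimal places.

47.14

By inclusion–exclusion:
Individual areas: |zone P| = 37, |zone Q| = 6, |zone R| = 6.
|zone P∩zone Q| = 0.
|zone P∩zone R| = 1.8568.
|zone Q∩zone R| = 0.
|zone P∩zone Q∩zone R| = 0.
|zone P ∪ zone Q ∪ zone R| = 49 − 1.8568 + 0 = 47.14.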